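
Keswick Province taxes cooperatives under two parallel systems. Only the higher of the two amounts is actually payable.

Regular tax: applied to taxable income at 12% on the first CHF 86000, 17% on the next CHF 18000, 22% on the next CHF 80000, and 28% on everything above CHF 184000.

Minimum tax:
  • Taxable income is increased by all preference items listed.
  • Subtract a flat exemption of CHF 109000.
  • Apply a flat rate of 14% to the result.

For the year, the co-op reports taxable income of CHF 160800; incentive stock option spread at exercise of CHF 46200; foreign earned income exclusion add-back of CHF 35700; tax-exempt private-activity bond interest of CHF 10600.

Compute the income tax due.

CHF 25876

Minimum tax:
  Adjusted income: CHF 160800 + CHF 46200 + CHF 35700 + CHF 10600 = CHF 253300
  Less exemption CHF 109000 → base CHF 144300
  CHF 144300 × 14% = CHF 20202

Regular tax:
  CHF 86000 × 12% = CHF 10320
  CHF 18000 × 17% = CHF 3060
  CHF 56800 × 22% = CHF 12496
  → CHF 25876

CHF 25876 > CHF 20202, so the regular tax governs.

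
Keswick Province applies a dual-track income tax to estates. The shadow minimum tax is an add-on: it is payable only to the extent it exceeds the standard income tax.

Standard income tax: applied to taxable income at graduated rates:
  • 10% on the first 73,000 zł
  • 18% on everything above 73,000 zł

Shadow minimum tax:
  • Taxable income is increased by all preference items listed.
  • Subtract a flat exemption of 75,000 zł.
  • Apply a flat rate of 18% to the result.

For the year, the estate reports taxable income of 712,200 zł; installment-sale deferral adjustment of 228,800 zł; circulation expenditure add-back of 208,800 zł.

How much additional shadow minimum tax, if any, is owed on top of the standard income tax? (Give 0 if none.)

71,108 zł

Shadow minimum tax:
  Adjusted income: 712,200 zł + 228,800 zł + 208,800 zł = 1,149,800 zł
  Less exemption 75,000 zł → base 1,074,800 zł
  1,074,800 zł × 18% = 193,464 zł

Standard income tax:
  73,000 zł × 10% = 7,300 zł
  639,200 zł × 18% = 115,056 zł
  → 122,356 zł

Excess of shadow minimum tax over standard income tax: 193,464 zł − 122,356 zł = 71,108 zł.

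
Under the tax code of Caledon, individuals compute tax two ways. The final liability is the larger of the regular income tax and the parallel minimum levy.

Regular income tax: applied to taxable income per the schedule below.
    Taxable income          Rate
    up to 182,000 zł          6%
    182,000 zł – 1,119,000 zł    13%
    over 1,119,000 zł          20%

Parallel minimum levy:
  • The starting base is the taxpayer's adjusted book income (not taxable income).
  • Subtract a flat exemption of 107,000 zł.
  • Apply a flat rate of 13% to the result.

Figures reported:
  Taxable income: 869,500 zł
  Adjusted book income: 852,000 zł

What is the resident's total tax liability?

100,295 zł

Parallel minimum levy:
  Base (adjusted book income): 852,000 zł
  Less exemption 107,000 zł → base 745,000 zł
  745,000 zł × 13% = 96,850 zł

Regular income tax:
  182,000 zł × 6% = 10,920 zł
  687,500 zł × 13% = 89,375 zł
  → 100,295 zł

100,295 zł > 96,850 zł, so the regular income tax governs.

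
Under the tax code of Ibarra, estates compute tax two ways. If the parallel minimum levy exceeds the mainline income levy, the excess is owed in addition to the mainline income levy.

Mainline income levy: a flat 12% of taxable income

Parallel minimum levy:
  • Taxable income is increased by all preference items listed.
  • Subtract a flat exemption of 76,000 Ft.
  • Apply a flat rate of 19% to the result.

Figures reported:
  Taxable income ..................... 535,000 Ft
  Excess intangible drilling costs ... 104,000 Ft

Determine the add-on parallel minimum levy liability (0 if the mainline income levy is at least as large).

Mainline income levy:
  535,000 Ft × 12% = 64,200 Ft

Parallel minimum levy:
  Adjusted income: 535,000 Ft + 104,000 Ft = 639,000 Ft
  Less exemption 76,000 Ft → base 563,000 Ft
  563,000 Ft × 19% = 106,970 Ft

Excess of parallel minimum levy over mainline income levy: 106,970 Ft − 64,200 Ft = 42,770 Ft.

42,770 Ft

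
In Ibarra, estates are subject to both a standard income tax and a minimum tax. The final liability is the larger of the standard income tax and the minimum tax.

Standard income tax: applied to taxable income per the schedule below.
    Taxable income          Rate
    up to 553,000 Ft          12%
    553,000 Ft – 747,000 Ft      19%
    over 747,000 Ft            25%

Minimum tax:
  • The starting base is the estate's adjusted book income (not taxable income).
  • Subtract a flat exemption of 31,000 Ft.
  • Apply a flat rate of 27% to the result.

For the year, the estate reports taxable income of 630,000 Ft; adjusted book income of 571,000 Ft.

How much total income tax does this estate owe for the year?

145,800 Ft

Minimum tax:
  Base (adjusted book income): 571,000 Ft
  Less exemption 31,000 Ft → base 540,000 Ft
  540,000 Ft × 27% = 145,800 Ft

Standard income tax:
  553,000 Ft × 12% = 66,360 Ft
  77,000 Ft × 19% = 14,630 Ft
  → 80,990 Ft

145,800 Ft > 80,990 Ft, so the minimum tax is the binding amount.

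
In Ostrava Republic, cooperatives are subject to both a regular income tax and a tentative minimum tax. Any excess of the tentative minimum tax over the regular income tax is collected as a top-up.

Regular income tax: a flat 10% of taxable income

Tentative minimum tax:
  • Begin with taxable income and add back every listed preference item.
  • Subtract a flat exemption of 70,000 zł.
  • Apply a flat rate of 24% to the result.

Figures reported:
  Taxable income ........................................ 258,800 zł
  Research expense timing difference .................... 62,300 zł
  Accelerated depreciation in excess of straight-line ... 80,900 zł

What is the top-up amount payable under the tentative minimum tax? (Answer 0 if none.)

Tentative minimum tax:
  Adjusted income: 258,800 zł + 62,300 zł + 80,900 zł = 402,000 zł
  Less exemption 70,000 zł → base 332,000 zł
  332,000 zł × 24% = 79,680 zł

Regular income tax:
  258,800 zł × 10% = 25,880 zł

Excess of tentative minimum tax over regular income tax: 79,680 zł − 25,880 zł = 53,800 zł.

53,800 zł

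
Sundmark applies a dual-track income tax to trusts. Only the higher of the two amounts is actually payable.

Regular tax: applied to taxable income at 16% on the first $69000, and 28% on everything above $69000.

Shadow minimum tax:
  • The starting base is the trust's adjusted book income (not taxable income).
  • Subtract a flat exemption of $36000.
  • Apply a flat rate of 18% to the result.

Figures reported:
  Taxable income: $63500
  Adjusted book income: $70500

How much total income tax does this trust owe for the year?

$10160

Regular tax:
  $63500 × 16% = $10160

Shadow minimum tax:
  Base (adjusted book income): $70500
  Less exemption $36000 → base $34500
  $34500 × 18% = $6210

$10160 > $6210, so the regular tax governs.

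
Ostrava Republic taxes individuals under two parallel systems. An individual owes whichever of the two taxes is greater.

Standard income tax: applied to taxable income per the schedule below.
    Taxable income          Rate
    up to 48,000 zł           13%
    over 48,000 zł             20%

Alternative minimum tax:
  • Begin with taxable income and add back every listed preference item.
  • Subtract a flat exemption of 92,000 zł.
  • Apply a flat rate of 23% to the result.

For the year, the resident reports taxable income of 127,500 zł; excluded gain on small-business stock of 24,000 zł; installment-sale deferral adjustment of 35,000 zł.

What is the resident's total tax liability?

22,140 zł

Alternative minimum tax:
  Adjusted income: 127,500 zł + 24,000 zł + 35,000 zł = 186,500 zł
  Less exemption 92,000 zł → base 94,500 zł
  94,500 zł × 23% = 21,735 zł

Standard income tax:
  48,000 zł × 13% = 6,240 zł
  79,500 zł × 20% = 15,900 zł
  → 22,140 zł

22,140 zł > 21,735 zł, so the standard income tax governs.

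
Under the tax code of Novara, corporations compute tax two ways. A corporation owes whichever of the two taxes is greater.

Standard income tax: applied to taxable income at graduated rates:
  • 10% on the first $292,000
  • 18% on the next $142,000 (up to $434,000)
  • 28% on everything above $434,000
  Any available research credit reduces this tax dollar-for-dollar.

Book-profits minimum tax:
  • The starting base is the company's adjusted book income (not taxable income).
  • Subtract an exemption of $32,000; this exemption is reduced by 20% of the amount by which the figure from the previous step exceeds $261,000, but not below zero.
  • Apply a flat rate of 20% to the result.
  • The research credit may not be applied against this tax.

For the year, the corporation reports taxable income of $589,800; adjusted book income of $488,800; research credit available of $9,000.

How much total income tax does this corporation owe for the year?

$97,760

Standard income tax:
  $292,000 × 10% = $29,200
  $142,000 × 18% = $25,560
  $155,800 × 28% = $43,624
  → $98,384
  Less research credit $9,000 → $89,384

Book-profits minimum tax:
  Base (adjusted book income): $488,800
  Exemption: 20% × ($488,800 − $261,000) = $45,560 ≥ $32,000, so the exemption is fully phased out
  Base: $488,800 − $0 = $488,800
  $488,800 × 20% = $97,760

$97,760 > $89,384, so the book-profits minimum tax is the binding amount.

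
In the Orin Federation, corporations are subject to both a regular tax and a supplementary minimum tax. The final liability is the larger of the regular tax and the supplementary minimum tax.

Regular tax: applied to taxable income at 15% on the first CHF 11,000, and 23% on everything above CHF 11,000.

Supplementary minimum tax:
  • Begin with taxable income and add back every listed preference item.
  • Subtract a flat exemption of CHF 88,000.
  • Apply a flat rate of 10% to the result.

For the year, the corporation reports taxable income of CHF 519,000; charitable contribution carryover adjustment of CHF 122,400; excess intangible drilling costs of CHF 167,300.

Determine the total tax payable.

CHF 118,490

Supplementary minimum tax:
  Adjusted income: CHF 519,000 + CHF 122,400 + CHF 167,300 = CHF 808,700
  Less exemption CHF 88,000 → base CHF 720,700
  CHF 720,700 × 10% = CHF 72,070

Regular tax:
  CHF 11,000 × 15% = CHF 1,650
  CHF 508,000 × 23% = CHF 116,840
  → CHF 118,490

CHF 118,490 > CHF 72,070, so the regular tax governs.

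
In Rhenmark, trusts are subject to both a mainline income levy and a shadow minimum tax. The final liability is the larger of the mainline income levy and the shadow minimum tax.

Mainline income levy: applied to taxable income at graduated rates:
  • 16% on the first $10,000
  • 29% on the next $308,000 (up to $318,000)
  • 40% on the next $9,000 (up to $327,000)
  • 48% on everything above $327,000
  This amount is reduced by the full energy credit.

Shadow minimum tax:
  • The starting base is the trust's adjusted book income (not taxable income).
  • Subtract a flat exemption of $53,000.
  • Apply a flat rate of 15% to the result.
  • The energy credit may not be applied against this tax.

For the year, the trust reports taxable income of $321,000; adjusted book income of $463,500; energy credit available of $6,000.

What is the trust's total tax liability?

Mainline income levy:
  $10,000 × 16% = $1,600
  $308,000 × 29% = $89,320
  $3,000 × 40% = $1,200
  → $92,120
  Less energy credit $6,000 → $86,120

Shadow minimum tax:
  Base (adjusted book income): $463,500
  Less exemption $53,000 → base $410,500
  $410,500 × 15% = $61,575

$86,120 > $61,575, so the mainline income levy governs.

$86,120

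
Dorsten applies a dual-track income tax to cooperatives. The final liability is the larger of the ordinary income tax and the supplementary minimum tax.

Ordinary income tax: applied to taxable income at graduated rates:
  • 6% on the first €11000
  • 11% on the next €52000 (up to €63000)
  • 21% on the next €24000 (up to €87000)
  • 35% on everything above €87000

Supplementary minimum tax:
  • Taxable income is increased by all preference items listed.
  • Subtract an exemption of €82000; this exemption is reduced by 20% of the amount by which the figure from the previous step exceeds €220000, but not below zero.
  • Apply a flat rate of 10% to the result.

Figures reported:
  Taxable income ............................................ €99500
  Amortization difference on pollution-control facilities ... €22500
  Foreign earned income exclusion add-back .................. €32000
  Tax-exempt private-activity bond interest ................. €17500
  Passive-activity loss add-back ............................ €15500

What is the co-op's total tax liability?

€15795

Ordinary income tax:
  €11000 × 6% = €660
  €52000 × 11% = €5720
  €24000 × 21% = €5040
  €12500 × 35% = €4375
  → €15795

Supplementary minimum tax:
  Adjusted income: €99500 + €22500 + €32000 + €17500 + €15500 = €187000
  Exemption: €187000 ≤ €220000, so full €82000 applies
  Base: €187000 − €82000 = €105000
  €105000 × 10% = €10500

€15795 > €10500, so the ordinary income tax governs.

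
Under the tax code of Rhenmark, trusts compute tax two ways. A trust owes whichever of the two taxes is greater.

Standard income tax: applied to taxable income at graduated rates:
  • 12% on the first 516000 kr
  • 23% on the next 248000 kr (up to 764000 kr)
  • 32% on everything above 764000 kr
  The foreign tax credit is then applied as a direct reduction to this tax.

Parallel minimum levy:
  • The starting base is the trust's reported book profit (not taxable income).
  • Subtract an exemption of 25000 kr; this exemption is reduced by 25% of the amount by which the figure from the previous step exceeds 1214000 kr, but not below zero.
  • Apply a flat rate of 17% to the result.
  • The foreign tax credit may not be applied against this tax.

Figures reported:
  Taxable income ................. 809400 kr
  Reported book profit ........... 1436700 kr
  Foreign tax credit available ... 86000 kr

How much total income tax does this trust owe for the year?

244239 kr

Parallel minimum levy:
  Base (reported book profit): 1436700 kr
  Exemption: 25% × (1436700 kr − 1214000 kr) = 55675 kr ≥ 25000 kr, so the exemption is fully phased out
  Base: 1436700 kr − 0 kr = 1436700 kr
  1436700 kr × 17% = 244239 kr

Standard income tax:
  516000 kr × 12% = 61920 kr
  248000 kr × 23% = 57040 kr
  45400 kr × 32% = 14528 kr
  → 133488 kr
  Less foreign tax credit 86000 kr → 47488 kr

244239 kr > 47488 kr, so the parallel minimum levy is the binding amount.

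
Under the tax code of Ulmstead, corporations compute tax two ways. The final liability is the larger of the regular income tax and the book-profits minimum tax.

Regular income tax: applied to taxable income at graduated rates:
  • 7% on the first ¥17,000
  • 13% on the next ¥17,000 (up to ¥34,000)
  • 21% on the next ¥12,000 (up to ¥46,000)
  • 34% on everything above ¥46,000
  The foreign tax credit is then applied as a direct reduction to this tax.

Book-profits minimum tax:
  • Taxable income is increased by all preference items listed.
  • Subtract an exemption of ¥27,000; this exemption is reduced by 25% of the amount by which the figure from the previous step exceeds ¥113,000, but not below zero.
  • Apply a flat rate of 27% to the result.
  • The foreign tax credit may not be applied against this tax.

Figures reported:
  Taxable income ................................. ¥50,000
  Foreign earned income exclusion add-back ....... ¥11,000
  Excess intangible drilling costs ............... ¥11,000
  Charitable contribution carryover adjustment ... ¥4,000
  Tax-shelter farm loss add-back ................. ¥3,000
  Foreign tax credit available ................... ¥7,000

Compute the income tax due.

Book-profits minimum tax:
  Adjusted income: ¥50,000 + ¥11,000 + ¥11,000 + ¥4,000 + ¥3,000 = ¥79,000
  Exemption: ¥79,000 ≤ ¥113,000, so full ¥27,000 applies
  Base: ¥79,000 − ¥27,000 = ¥52,000
  ¥52,000 × 27% = ¥14,040

Regular income tax:
  ¥17,000 × 7% = ¥1,190
  ¥17,000 × 13% = ¥2,210
  ¥12,000 × 21% = ¥2,520
  ¥4,000 × 34% = ¥1,360
  → ¥7,280
  Less foreign tax credit ¥7,000 → ¥280

¥14,040 > ¥280, so the book-profits minimum tax is the binding amount.

¥14,040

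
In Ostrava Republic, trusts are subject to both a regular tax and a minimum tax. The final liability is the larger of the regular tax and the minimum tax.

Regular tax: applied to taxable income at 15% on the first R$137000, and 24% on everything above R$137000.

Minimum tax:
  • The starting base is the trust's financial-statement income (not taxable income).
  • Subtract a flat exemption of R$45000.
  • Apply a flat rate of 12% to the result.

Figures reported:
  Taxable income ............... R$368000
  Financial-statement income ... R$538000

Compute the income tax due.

R$75990

Minimum tax:
  Base (financial-statement income): R$538000
  Less exemption R$45000 → base R$493000
  R$493000 × 12% = R$59160

Regular tax:
  R$137000 × 15% = R$20550
  R$231000 × 24% = R$55440
  → R$75990

R$75990 > R$59160, so the regular tax governs.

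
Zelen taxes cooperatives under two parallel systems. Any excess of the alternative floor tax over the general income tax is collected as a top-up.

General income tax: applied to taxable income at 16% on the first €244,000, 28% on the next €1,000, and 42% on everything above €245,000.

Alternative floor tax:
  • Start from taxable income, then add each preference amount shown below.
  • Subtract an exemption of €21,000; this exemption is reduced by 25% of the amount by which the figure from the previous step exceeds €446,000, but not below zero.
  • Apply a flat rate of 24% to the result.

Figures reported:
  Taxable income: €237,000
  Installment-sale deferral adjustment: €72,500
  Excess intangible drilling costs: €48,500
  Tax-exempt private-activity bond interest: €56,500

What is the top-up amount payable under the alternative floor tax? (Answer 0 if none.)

€56,520

General income tax:
  €237,000 × 16% = €37,920

Alternative floor tax:
  Adjusted income: €237,000 + €72,500 + €48,500 + €56,500 = €414,500
  Exemption: €414,500 ≤ €446,000, so full €21,000 applies
  Base: €414,500 − €21,000 = €393,500
  €393,500 × 24% = €94,440

Excess of alternative floor tax over general income tax: €94,440 − €37,920 = €56,520.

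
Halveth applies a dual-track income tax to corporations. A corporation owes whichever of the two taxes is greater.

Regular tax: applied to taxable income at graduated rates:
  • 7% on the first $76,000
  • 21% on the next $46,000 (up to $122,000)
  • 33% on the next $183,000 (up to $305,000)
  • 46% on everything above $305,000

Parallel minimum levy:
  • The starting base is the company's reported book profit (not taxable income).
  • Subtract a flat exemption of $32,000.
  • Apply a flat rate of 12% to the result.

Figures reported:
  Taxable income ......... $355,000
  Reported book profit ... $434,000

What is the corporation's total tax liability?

Regular tax:
  $76,000 × 7% = $5,320
  $46,000 × 21% = $9,660
  $183,000 × 33% = $60,390
  $50,000 × 46% = $23,000
  → $98,370

Parallel minimum levy:
  Base (reported book profit): $434,000
  Less exemption $32,000 → base $402,000
  $402,000 × 12% = $48,240

$98,370 > $48,240, so the regular tax governs.

$98,370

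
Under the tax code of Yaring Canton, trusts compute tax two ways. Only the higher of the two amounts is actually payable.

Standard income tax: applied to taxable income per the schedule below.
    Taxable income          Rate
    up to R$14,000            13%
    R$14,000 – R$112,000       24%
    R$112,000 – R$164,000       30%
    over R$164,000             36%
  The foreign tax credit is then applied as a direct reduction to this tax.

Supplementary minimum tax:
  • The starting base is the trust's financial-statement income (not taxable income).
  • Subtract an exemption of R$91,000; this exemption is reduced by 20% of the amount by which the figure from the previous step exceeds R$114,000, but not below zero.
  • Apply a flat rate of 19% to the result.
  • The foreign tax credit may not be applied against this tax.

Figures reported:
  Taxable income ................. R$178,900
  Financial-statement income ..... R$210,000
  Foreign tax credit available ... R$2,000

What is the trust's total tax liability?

R$44,304

Supplementary minimum tax:
  Base (financial-statement income): R$210,000
  Exemption: R$91,000 − 20% × (R$210,000 − R$114,000) = R$91,000 − R$19,200 = R$71,800
  Base: R$210,000 − R$71,800 = R$138,200
  R$138,200 × 19% = R$26,258

Standard income tax:
  R$14,000 × 13% = R$1,820
  R$98,000 × 24% = R$23,520
  R$52,000 × 30% = R$15,600
  R$14,900 × 36% = R$5,364
  → R$46,304
  Less foreign tax credit R$2,000 → R$44,304

R$44,304 > R$26,258, so the standard income tax governs.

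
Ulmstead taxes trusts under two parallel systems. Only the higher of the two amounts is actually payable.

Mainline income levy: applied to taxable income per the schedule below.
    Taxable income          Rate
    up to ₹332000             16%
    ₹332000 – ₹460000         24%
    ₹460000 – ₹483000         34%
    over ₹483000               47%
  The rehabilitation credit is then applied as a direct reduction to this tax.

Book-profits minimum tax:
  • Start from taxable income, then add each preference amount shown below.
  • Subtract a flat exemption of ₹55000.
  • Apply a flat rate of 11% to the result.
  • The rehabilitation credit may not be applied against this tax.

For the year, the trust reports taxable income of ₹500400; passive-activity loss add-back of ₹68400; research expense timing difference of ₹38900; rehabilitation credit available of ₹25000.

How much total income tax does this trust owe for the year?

₹74838

Book-profits minimum tax:
  Adjusted income: ₹500400 + ₹68400 + ₹38900 = ₹607700
  Less exemption ₹55000 → base ₹552700
  ₹552700 × 11% = ₹60797

Mainline income levy:
  ₹332000 × 16% = ₹53120
  ₹128000 × 24% = ₹30720
  ₹23000 × 34% = ₹7820
  ₹17400 × 47% = ₹8178
  → ₹99838
  Less rehabilitation credit ₹25000 → ₹74838

₹74838 > ₹60797, so the mainline income levy governs.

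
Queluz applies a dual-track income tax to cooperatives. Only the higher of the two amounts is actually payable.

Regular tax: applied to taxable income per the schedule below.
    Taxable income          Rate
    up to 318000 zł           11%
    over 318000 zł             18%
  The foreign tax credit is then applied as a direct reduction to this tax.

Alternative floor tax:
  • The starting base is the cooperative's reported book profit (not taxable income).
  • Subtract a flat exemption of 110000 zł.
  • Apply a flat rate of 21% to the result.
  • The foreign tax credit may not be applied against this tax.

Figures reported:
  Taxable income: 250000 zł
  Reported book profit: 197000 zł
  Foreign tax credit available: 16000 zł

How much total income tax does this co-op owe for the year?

18270 zł

Alternative floor tax:
  Base (reported book profit): 197000 zł
  Less exemption 110000 zł → base 87000 zł
  87000 zł × 21% = 18270 zł

Regular tax:
  250000 zł × 11% = 27500 zł
  Less foreign tax credit 16000 zł → 11500 zł

18270 zł > 11500 zł, so the alternative floor tax is the binding amount.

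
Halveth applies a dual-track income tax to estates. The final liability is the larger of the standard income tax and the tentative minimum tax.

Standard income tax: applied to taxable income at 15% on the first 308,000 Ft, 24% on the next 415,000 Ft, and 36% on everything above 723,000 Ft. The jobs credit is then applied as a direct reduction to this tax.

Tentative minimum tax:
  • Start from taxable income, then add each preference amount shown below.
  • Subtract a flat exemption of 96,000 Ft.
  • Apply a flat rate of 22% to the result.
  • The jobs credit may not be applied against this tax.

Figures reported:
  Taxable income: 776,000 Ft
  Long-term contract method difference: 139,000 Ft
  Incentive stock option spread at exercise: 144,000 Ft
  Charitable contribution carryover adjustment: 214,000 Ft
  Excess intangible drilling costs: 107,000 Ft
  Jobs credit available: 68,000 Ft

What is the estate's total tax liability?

282,480 Ft

Tentative minimum tax:
  Adjusted income: 776,000 Ft + 139,000 Ft + 144,000 Ft + 214,000 Ft + 107,000 Ft = 1,380,000 Ft
  Less exemption 96,000 Ft → base 1,284,000 Ft
  1,284,000 Ft × 22% = 282,480 Ft

Standard income tax:
  308,000 Ft × 15% = 46,200 Ft
  415,000 Ft × 24% = 99,600 Ft
  53,000 Ft × 36% = 19,080 Ft
  → 164,880 Ft
  Less jobs credit 68,000 Ft → 96,880 Ft

282,480 Ft > 96,880 Ft, so the tentative minimum tax is the binding amount.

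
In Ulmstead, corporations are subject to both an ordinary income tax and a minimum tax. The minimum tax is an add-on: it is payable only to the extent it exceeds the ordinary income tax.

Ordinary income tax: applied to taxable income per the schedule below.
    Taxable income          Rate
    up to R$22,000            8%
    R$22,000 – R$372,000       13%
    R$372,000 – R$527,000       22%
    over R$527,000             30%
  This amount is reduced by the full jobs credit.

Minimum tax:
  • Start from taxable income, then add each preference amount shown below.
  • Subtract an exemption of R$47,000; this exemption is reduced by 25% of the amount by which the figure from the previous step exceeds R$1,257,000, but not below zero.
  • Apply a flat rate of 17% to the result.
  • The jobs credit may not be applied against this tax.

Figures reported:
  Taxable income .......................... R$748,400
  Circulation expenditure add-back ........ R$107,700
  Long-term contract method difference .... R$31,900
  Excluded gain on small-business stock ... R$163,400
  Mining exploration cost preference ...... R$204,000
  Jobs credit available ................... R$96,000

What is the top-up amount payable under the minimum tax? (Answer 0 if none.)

Ordinary income tax:
  R$22,000 × 8% = R$1,760
  R$350,000 × 13% = R$45,500
  R$155,000 × 22% = R$34,100
  R$221,400 × 30% = R$66,420
  → R$147,780
  Less jobs credit R$96,000 → R$51,780

Minimum tax:
  Adjusted income: R$748,400 + R$107,700 + R$31,900 + R$163,400 + R$204,000 = R$1,255,400
  Exemption: R$1,255,400 ≤ R$1,257,000, so full R$47,000 applies
  Base: R$1,255,400 − R$47,000 = R$1,208,400
  R$1,208,400 × 17% = R$205,428

Excess of minimum tax over ordinary income tax: R$205,428 − R$51,780 = R$153,648.

R$153,648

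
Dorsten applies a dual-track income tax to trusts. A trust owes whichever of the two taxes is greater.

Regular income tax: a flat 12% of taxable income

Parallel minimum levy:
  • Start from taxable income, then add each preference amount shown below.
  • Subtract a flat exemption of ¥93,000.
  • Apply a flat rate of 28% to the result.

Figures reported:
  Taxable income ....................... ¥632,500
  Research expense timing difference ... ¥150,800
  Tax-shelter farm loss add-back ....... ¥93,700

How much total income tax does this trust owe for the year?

¥219,520

Regular income tax:
  ¥632,500 × 12% = ¥75,900

Parallel minimum levy:
  Adjusted income: ¥632,500 + ¥150,800 + ¥93,700 = ¥877,000
  Less exemption ¥93,000 → base ¥784,000
  ¥784,000 × 28% = ¥219,520

¥219,520 > ¥75,900, so the parallel minimum levy is the binding amount.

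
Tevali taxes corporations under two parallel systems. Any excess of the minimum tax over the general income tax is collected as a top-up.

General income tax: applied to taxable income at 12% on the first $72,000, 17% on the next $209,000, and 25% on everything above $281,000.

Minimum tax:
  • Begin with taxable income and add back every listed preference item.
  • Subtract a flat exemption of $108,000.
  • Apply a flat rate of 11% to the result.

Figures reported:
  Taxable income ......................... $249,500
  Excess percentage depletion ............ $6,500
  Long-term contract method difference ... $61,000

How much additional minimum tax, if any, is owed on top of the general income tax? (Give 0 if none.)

$0

Minimum tax:
  Adjusted income: $249,500 + $6,500 + $61,000 = $317,000
  Less exemption $108,000 → base $209,000
  $209,000 × 11% = $22,990

General income tax:
  $72,000 × 12% = $8,640
  $177,500 × 17% = $30,175
  → $38,815

$22,990 ≤ $38,815, so no add-on is due.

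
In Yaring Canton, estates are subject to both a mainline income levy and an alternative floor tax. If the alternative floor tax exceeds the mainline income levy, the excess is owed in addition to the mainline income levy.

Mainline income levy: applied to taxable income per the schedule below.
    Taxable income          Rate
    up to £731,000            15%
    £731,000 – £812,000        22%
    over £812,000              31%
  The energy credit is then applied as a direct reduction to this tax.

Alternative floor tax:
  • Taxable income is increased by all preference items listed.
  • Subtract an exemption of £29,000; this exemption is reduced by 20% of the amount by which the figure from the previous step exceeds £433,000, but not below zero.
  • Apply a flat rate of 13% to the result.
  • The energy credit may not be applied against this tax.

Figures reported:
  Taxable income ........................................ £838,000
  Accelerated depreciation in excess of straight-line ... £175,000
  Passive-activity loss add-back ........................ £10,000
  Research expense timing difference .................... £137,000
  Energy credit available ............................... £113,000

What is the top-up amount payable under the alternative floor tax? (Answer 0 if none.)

Mainline income levy:
  £731,000 × 15% = £109,650
  £81,000 × 22% = £17,820
  £26,000 × 31% = £8,060
  → £135,530
  Less energy credit £113,000 → £22,530

Alternative floor tax:
  Adjusted income: £838,000 + £175,000 + £10,000 + £137,000 = £1,160,000
  Exemption: 20% × (£1,160,000 − £433,000) = £145,400 ≥ £29,000, so the exemption is fully phased out
  Base: £1,160,000 − £0 = £1,160,000
  £1,160,000 × 13% = £150,800

Excess of alternative floor tax over mainline income levy: £150,800 − £22,530 = £128,270.

£128,270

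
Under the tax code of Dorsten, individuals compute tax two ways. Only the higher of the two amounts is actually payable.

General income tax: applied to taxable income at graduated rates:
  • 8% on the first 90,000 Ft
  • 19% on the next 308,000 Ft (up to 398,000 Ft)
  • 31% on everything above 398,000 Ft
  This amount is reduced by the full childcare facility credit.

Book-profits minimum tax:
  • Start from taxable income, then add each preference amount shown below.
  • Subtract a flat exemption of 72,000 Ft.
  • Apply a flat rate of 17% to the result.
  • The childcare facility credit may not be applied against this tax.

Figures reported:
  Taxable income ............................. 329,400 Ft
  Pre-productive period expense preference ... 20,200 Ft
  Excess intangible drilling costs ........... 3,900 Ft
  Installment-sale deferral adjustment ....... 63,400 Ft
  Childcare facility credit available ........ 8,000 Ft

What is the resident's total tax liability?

58,633 Ft

General income tax:
  90,000 Ft × 8% = 7,200 Ft
  239,400 Ft × 19% = 45,486 Ft
  → 52,686 Ft
  Less childcare facility credit 8,000 Ft → 44,686 Ft

Book-profits minimum tax:
  Adjusted income: 329,400 Ft + 20,200 Ft + 3,900 Ft + 63,400 Ft = 416,900 Ft
  Less exemption 72,000 Ft → base 344,900 Ft
  344,900 Ft × 17% = 58,633 Ft

58,633 Ft > 44,686 Ft, so the book-profits minimum tax is the binding amount.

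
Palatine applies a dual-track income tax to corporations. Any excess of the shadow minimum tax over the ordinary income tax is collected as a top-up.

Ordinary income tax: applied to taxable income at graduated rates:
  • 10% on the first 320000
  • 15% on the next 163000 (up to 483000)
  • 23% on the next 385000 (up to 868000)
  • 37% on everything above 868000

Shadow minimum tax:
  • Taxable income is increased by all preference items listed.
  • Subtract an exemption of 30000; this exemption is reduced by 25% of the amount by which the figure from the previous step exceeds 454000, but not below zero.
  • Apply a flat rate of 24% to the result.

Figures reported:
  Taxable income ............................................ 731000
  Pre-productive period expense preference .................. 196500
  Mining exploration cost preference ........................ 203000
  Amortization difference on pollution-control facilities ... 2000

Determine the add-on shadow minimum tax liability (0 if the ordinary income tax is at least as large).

158310

Shadow minimum tax:
  Adjusted income: 731000 + 196500 + 203000 + 2000 = 1132500
  Exemption: 25% × (1132500 − 454000) = 169625 ≥ 30000, so the exemption is fully phased out
  Base: 1132500 − 0 = 1132500
  1132500 × 24% = 271800

Ordinary income tax:
  320000 × 10% = 32000
  163000 × 15% = 24450
  248000 × 23% = 57040
  → 113490

Excess of shadow minimum tax over ordinary income tax: 271800 − 113490 = 158310.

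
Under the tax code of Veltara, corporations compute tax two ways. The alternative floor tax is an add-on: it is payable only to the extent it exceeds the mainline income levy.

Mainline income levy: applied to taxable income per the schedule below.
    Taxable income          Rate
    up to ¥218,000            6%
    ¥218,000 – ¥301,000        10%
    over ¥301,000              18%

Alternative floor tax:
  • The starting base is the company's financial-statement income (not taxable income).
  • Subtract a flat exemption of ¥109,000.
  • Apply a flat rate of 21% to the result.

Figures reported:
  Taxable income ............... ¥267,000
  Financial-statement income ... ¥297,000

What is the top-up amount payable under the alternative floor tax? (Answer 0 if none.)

¥21,500

Alternative floor tax:
  Base (financial-statement income): ¥297,000
  Less exemption ¥109,000 → base ¥188,000
  ¥188,000 × 21% = ¥39,480

Mainline income levy:
  ¥218,000 × 6% = ¥13,080
  ¥49,000 × 10% = ¥4,900
  → ¥17,980

Excess of alternative floor tax over mainline income levy: ¥39,480 − ¥17,980 = ¥21,500.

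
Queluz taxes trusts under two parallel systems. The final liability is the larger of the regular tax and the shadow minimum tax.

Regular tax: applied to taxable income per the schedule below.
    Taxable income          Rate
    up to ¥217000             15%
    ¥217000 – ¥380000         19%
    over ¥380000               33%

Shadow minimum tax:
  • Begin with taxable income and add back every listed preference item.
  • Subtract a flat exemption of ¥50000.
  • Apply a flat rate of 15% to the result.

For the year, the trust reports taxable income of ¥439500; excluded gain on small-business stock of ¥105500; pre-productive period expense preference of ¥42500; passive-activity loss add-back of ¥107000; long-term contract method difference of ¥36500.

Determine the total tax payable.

¥102150

Regular tax:
  ¥217000 × 15% = ¥32550
  ¥163000 × 19% = ¥30970
  ¥59500 × 33% = ¥19635
  → ¥83155

Shadow minimum tax:
  Adjusted income: ¥439500 + ¥105500 + ¥42500 + ¥107000 + ¥36500 = ¥731000
  Less exemption ¥50000 → base ¥681000
  ¥681000 × 15% = ¥102150

¥102150 > ¥83155, so the shadow minimum tax is the binding amount.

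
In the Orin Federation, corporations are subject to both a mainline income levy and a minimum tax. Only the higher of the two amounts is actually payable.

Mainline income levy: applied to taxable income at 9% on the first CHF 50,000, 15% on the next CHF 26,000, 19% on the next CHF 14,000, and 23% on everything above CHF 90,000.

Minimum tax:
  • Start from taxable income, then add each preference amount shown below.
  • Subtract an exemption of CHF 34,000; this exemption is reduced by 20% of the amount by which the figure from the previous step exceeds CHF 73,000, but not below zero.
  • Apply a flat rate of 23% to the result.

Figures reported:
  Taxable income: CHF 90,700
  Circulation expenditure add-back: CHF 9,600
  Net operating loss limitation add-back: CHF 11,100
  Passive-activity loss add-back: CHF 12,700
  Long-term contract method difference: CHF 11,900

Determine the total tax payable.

Mainline income levy:
  CHF 50,000 × 9% = CHF 4,500
  CHF 26,000 × 15% = CHF 3,900
  CHF 14,000 × 19% = CHF 2,660
  CHF 700 × 23% = CHF 161
  → CHF 11,221

Minimum tax:
  Adjusted income: CHF 90,700 + CHF 9,600 + CHF 11,100 + CHF 12,700 + CHF 11,900 = CHF 136,000
  Exemption: CHF 34,000 − 20% × (CHF 136,000 − CHF 73,000) = CHF 34,000 − CHF 12,600 = CHF 21,400
  Base: CHF 136,000 − CHF 21,400 = CHF 114,600
  CHF 114,600 × 23% = CHF 26,358

CHF 26,358 > CHF 11,221, so the minimum tax is the binding amount.

CHF 26,358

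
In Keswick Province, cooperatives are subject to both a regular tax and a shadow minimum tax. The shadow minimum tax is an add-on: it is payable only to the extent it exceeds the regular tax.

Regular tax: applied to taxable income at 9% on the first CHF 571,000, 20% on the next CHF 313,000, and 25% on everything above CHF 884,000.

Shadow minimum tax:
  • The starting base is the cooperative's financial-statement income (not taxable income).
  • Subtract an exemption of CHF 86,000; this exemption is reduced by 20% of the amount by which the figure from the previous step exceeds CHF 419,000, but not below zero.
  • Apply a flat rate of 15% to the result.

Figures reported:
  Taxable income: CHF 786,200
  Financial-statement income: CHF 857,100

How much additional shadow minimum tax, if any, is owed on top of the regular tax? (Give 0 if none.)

Regular tax:
  CHF 571,000 × 9% = CHF 51,390
  CHF 215,200 × 20% = CHF 43,040
  → CHF 94,430

Shadow minimum tax:
  Base (financial-statement income): CHF 857,100
  Exemption: 20% × (CHF 857,100 − CHF 419,000) = CHF 87,620 ≥ CHF 86,000, so the exemption is fully phased out
  Base: CHF 857,100 − CHF 0 = CHF 857,100
  CHF 857,100 × 15% = CHF 128,565

Excess of shadow minimum tax over regular tax: CHF 128,565 − CHF 94,430 = CHF 34,135.

CHF 34,135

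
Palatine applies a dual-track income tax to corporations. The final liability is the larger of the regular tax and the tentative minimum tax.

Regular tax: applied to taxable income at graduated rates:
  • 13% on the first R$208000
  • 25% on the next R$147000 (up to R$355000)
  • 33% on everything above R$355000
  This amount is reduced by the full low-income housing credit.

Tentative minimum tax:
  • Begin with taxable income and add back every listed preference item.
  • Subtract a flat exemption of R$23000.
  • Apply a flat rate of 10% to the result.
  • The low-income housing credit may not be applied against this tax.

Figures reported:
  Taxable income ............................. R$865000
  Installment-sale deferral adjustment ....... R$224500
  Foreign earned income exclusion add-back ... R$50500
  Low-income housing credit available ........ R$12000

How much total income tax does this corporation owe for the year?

Regular tax:
  R$208000 × 13% = R$27040
  R$147000 × 25% = R$36750
  R$510000 × 33% = R$168300
  → R$232090
  Less low-income housing credit R$12000 → R$220090

Tentative minimum tax:
  Adjusted income: R$865000 + R$224500 + R$50500 = R$1140000
  Less exemption R$23000 → base R$1117000
  R$1117000 × 10% = R$111700

R$220090 > R$111700, so the regular tax governs.

R$220090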